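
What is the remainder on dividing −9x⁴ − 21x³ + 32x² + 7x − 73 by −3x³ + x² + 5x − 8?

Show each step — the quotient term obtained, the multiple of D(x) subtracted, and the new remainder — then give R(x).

Step 1: lead(−9x⁴ − 21x³ + 32x² + 7x − 73) ÷ lead(D) = −9x⁴ ÷ −3x³ = 3x. Subtract (3x)·D = −9x⁴ + 3x³ + 15x² − 24x. Remainder: −24x³ + 17x² + 31x − 73.
Step 2: lead(−24x³ + 17x² + 31x − 73) ÷ lead(D) = −24x³ ÷ −3x³ = 8. Subtract (8)·D = −24x³ + 8x² + 40x − 64. Remainder: 9x² − 9x − 9.

R(x) = 9x² − 9x − 9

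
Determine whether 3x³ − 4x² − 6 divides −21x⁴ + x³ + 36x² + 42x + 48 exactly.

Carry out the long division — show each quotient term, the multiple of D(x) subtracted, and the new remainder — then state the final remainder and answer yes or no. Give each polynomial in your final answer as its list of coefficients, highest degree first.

Step 1: lead(−21x⁴ + x³ + 36x² + 42x + 48) ÷ lead(D) = −21x⁴ ÷ 3x³ = −7x. Subtract (−7x)·D = −21x⁴ + 28x³ + 42x. Remainder: −27x³ + 36x² + 48.
Step 2: lead(−27x³ + 36x² + 48) ÷ lead(D) = −27x³ ÷ 3x³ = −9. Subtract (−9)·D = −27x³ + 36x² + 54. Remainder: −6.

R = [-6], so D(x) is not a factor of P(x). no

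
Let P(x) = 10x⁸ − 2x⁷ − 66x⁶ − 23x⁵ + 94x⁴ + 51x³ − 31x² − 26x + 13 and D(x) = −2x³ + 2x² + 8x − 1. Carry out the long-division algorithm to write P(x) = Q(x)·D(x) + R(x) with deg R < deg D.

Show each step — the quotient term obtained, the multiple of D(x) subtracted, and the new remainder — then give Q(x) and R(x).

Q(x) = −5x⁵ − 4x⁴ + 9x³ + 7x² − 2x − 4; R(x) = 4x + 9

Step 1: lead(10x⁸ − 2x⁷ − 66x⁶ − 23x⁵ + 94x⁴ + 51x³ − 31x² − 26x + 13) ÷ lead(D) = 10x⁸ ÷ −2x³ = −5x⁵. Subtract (−5x⁵)·D = 10x⁸ − 10x⁷ − 40x⁶ + 5x⁵. Remainder: 8x⁷ − 26x⁶ − 28x⁵ + 94x⁴ + 51x³ − 31x² − 26x + 13.
Step 2: lead(8x⁷ − 26x⁶ − 28x⁵ + 94x⁴ + 51x³ − 31x² − 26x + 13) ÷ lead(D) = 8x⁷ ÷ −2x³ = −4x⁴. Subtract (−4x⁴)·D = 8x⁷ − 8x⁶ − 32x⁵ + 4x⁴. Remainder: −18x⁶ + 4x⁵ + 90x⁴ + 51x³ − 31x² − 26x + 13.
Step 3: lead(−18x⁶ + 4x⁵ + 90x⁴ + 51x³ − 31x² − 26x + 13) ÷ lead(D) = −18x⁶ ÷ −2x³ = 9x³. Subtract (9x³)·D = −18x⁶ + 18x⁵ + 72x⁴ − 9x³. Remainder: −14x⁵ + 18x⁴ + 60x³ − 31x² − 26x + 13.
Step 4: lead(−14x⁵ + 18x⁴ + 60x³ − 31x² − 26x + 13) ÷ lead(D) = −14x⁵ ÷ −2x³ = 7x². Subtract (7x²)·D = −14x⁵ + 14x⁴ + 56x³ − 7x². Remainder: 4x⁴ + 4x³ − 24x² − 26x + 13.
Step 5: lead(4x⁴ + 4x³ − 24x² − 26x + 13) ÷ lead(D) = 4x⁴ ÷ −2x³ = −2x. Subtract (−2x)·D = 4x⁴ − 4x³ − 16x² + 2x. Remainder: 8x³ − 8x² − 28x + 13.
Step 6: lead(8x³ − 8x² − 28x + 13) ÷ lead(D) = 8x³ ÷ −2x³ = −4. Subtract (−4)·D = 8x³ − 8x² − 32x + 4. Remainder: 4x + 9.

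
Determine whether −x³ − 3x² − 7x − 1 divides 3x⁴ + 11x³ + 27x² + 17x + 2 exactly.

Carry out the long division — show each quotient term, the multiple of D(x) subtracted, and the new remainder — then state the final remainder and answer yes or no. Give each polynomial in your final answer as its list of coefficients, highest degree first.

Step 1: lead(3x⁴ + 11x³ + 27x² + 17x + 2) ÷ lead(D) = 3x⁴ ÷ −x³ = −3x. Subtract (−3x)·D = 3x⁴ + 9x³ + 21x² + 3x. Remainder: 2x³ + 6x² + 14x + 2.
Step 2: lead(2x³ + 6x² + 14x + 2) ÷ lead(D) = 2x³ ÷ −x³ = −2. Subtract (−2)·D = 2x³ + 6x² + 14x + 2. Remainder: 0.

R = [0], so D(x) is a factor of P(x). yes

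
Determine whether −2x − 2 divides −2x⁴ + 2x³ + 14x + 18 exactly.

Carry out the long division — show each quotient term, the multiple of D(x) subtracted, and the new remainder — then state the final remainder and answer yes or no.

Step 1: lead(−2x⁴ + 2x³ + 14x + 18) ÷ lead(D) = −2x⁴ ÷ −2x = x³. Subtract (x³)·D = −2x⁴ − 2x³. Remainder: 4x³ + 14x + 18.
Step 2: lead(4x³ + 14x + 18) ÷ lead(D) = 4x³ ÷ −2x = −2x². Subtract (−2x²)·D = 4x³ + 4x². Remainder: −4x² + 14x + 18.
Step 3: lead(−4x² + 14x + 18) ÷ lead(D) = −4x² ÷ −2x = 2x. Subtract (2x)·D = −4x² − 4x. Remainder: 18x + 18.
Step 4: lead(18x + 18) ÷ lead(D) = 18x ÷ −2x = −9. Subtract (−9)·D = 18x + 18. Remainder: 0.

R(x) = 0, so D(x) is a factor of P(x). yes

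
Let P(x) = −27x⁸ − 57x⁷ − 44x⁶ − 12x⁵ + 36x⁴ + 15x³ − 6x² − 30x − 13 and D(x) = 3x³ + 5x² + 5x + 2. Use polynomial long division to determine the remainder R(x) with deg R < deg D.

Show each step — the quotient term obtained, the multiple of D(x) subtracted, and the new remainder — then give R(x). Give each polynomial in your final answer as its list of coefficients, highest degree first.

Step 1: lead(−27x⁸ − 57x⁷ − 44x⁶ − 12x⁵ + 36x⁴ + 15x³ − 6x² − 30x − 13) ÷ lead(D) = −27x⁸ ÷ 3x³ = −9x⁵. Subtract (−9x⁵)·D = −27x⁸ − 45x⁷ − 45x⁶ − 18x⁵. Remainder: −12x⁷ + x⁶ + 6x⁵ + 36x⁴ + 15x³ − 6x² − 30x − 13.
Step 2: lead(−12x⁷ + x⁶ + 6x⁵ + 36x⁴ + 15x³ − 6x² − 30x − 13) ÷ lead(D) = −12x⁷ ÷ 3x³ = −4x⁴. Subtract (−4x⁴)·D = −12x⁷ − 20x⁶ − 20x⁵ − 8x⁴. Remainder: 21x⁶ + 26x⁵ + 44x⁴ + 15x³ − 6x² − 30x − 13.
Step 3: lead(21x⁶ + 26x⁵ + 44x⁴ + 15x³ − 6x² − 30x − 13) ÷ lead(D) = 21x⁶ ÷ 3x³ = 7x³. Subtract (7x³)·D = 21x⁶ + 35x⁵ + 35x⁴ + 14x³. Remainder: −9x⁵ + 9x⁴ + x³ − 6x² − 30x − 13.
Step 4: lead(−9x⁵ + 9x⁴ + x³ − 6x² − 30x − 13) ÷ lead(D) = −9x⁵ ÷ 3x³ = −3x². Subtract (−3x²)·D = −9x⁵ − 15x⁴ − 15x³ − 6x². Remainder: 24x⁴ + 16x³ − 30x − 13.
Step 5: lead(24x⁴ + 16x³ − 30x − 13) ÷ lead(D) = 24x⁴ ÷ 3x³ = 8x. Subtract (8x)·D = 24x⁴ + 40x³ + 40x² + 16x. Remainder: −24x³ − 40x² − 46x − 13.
Step 6: lead(−24x³ − 40x² − 46x − 13) ÷ lead(D) = −24x³ ÷ 3x³ = −8. Subtract (−8)·D = −24x³ − 40x² − 40x − 16. Remainder: −6x + 3.

R = [-6, 3]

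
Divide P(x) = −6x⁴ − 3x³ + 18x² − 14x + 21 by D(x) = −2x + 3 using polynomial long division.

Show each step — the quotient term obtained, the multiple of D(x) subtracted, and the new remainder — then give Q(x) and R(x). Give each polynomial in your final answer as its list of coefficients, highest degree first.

Step 1: lead(−6x⁴ − 3x³ + 18x² − 14x + 21) ÷ lead(D) = −6x⁴ ÷ −2x = 3x³. Subtract (3x³)·D = −6x⁴ + 9x³. Remainder: −12x³ + 18x² − 14x + 21.
Step 2: lead(−12x³ + 18x² − 14x + 21) ÷ lead(D) = −12x³ ÷ −2x = 6x². Subtract (6x²)·D = −12x³ + 18x². Remainder: −14x + 21.
Step 3: lead(−14x + 21) ÷ lead(D) = −14x ÷ −2x = 7. Subtract (7)·D = −14x + 21. Remainder: 0.

Q = [3, 6, 0, 7]; R = [0]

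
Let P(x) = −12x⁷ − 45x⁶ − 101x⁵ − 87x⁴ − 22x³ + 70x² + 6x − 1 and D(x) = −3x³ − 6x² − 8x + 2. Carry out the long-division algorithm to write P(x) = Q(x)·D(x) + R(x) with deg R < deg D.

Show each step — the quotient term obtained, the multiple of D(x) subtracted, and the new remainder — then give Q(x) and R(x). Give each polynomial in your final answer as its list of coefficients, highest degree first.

Step 1: lead(−12x⁷ − 45x⁶ − 101x⁵ − 87x⁴ − 22x³ + 70x² + 6x − 1) ÷ lead(D) = −12x⁷ ÷ −3x³ = 4x⁴. Subtract (4x⁴)·D = −12x⁷ − 24x⁶ − 32x⁵ + 8x⁴. Remainder: −21x⁶ − 69x⁵ − 95x⁴ − 22x³ + 70x² + 6x − 1.
Step 2: lead(−21x⁶ − 69x⁵ − 95x⁴ − 22x³ + 70x² + 6x − 1) ÷ lead(D) = −21x⁶ ÷ −3x³ = 7x³. Subtract (7x³)·D = −21x⁶ − 42x⁵ − 56x⁴ + 14x³. Remainder: −27x⁵ − 39x⁴ − 36x³ + 70x² + 6x − 1.
Step 3: lead(−27x⁵ − 39x⁴ − 36x³ + 70x² + 6x − 1) ÷ lead(D) = −27x⁵ ÷ −3x³ = 9x². Subtract (9x²)·D = −27x⁵ − 54x⁴ − 72x³ + 18x². Remainder: 15x⁴ + 36x³ + 52x² + 6x − 1.
Step 4: lead(15x⁴ + 36x³ + 52x² + 6x − 1) ÷ lead(D) = 15x⁴ ÷ −3x³ = −5x. Subtract (−5x)·D = 15x⁴ + 30x³ + 40x² − 10x. Remainder: 6x³ + 12x² + 16x − 1.
Step 5: lead(6x³ + 12x² + 16x − 1) ÷ lead(D) = 6x³ ÷ −3x³ = −2. Subtract (−2)·D = 6x³ + 12x² + 16x − 4. Remainder: 3.

Q = [4, 7, 9, -5, -2]; R = [3]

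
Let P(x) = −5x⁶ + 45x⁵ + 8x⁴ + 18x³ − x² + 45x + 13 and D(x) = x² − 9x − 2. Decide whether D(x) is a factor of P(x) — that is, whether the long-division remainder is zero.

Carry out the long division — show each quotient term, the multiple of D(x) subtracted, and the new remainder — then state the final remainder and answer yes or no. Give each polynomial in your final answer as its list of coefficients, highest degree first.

R = [3], so D(x) is not a factor of P(x). no

Step 1: lead(−5x⁶ + 45x⁵ + 8x⁴ + 18x³ − x² + 45x + 13) ÷ lead(D) = −5x⁶ ÷ x² = −5x⁴. Subtract (−5x⁴)·D = −5x⁶ + 45x⁵ + 10x⁴. Remainder: −2x⁴ + 18x³ − x² + 45x + 13.
Step 2: lead(−2x⁴ + 18x³ − x² + 45x + 13) ÷ lead(D) = −2x⁴ ÷ x² = −2x². Subtract (−2x²)·D = −2x⁴ + 18x³ + 4x². Remainder: −5x² + 45x + 13.
Step 3: lead(−5x² + 45x + 13) ÷ lead(D) = −5x² ÷ x² = −5. Subtract (−5)·D = −5x² + 45x + 10. Remainder: 3.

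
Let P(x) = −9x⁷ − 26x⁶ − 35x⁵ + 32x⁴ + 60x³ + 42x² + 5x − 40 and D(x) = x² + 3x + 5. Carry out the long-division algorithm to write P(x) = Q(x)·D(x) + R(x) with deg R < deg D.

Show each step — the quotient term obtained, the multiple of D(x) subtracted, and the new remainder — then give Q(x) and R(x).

Step 1: lead(−9x⁷ − 26x⁶ − 35x⁵ + 32x⁴ + 60x³ + 42x² + 5x − 40) ÷ lead(D) = −9x⁷ ÷ x² = −9x⁵. Subtract (−9x⁵)·D = −9x⁷ − 27x⁶ − 45x⁵. Remainder: x⁶ + 10x⁵ + 32x⁴ + 60x³ + 42x² + 5x − 40.
Step 2: lead(x⁶ + 10x⁵ + 32x⁴ + 60x³ + 42x² + 5x − 40) ÷ lead(D) = x⁶ ÷ x² = x⁴. Subtract (x⁴)·D = x⁶ + 3x⁵ + 5x⁴. Remainder: 7x⁵ + 27x⁴ + 60x³ + 42x² + 5x − 40.
Step 3: lead(7x⁵ + 27x⁴ + 60x³ + 42x² + 5x − 40) ÷ lead(D) = 7x⁵ ÷ x² = 7x³. Subtract (7x³)·D = 7x⁵ + 21x⁴ + 35x³. Remainder: 6x⁴ + 25x³ + 42x² + 5x − 40.
Step 4: lead(6x⁴ + 25x³ + 42x² + 5x − 40) ÷ lead(D) = 6x⁴ ÷ x² = 6x². Subtract (6x²)·D = 6x⁴ + 18x³ + 30x². Remainder: 7x³ + 12x² + 5x − 40.
Step 5: lead(7x³ + 12x² + 5x − 40) ÷ lead(D) = 7x³ ÷ x² = 7x. Subtract (7x)·D = 7x³ + 21x² + 35x. Remainder: −9x² − 30x − 40.
Step 6: lead(−9x² − 30x − 40) ÷ lead(D) = −9x² ÷ x² = −9. Subtract (−9)·D = −9x² − 27x − 45. Remainder: −3x + 5.

Q(x) = −9x⁵ + x⁴ + 7x³ + 6x² + 7x − 9; R(x) = −3x + 5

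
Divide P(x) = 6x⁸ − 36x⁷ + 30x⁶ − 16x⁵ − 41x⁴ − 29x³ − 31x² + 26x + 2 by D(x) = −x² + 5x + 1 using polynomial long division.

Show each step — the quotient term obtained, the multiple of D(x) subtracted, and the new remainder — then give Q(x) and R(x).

Step 1: lead(6x⁸ − 36x⁷ + 30x⁶ − 16x⁵ − 41x⁴ − 29x³ − 31x² + 26x + 2) ÷ lead(D) = 6x⁸ ÷ −x² = −6x⁶. Subtract (−6x⁶)·D = 6x⁸ − 30x⁷ − 6x⁶. Remainder: −6x⁷ + 36x⁶ − 16x⁵ − 41x⁴ − 29x³ − 31x² + 26x + 2.
Step 2: lead(−6x⁷ + 36x⁶ − 16x⁵ − 41x⁴ − 29x³ − 31x² + 26x + 2) ÷ lead(D) = −6x⁷ ÷ −x² = 6x⁵. Subtract (6x⁵)·D = −6x⁷ + 30x⁶ + 6x⁵. Remainder: 6x⁶ − 22x⁵ − 41x⁴ − 29x³ − 31x² + 26x + 2.
Step 3: lead(6x⁶ − 22x⁵ − 41x⁴ − 29x³ − 31x² + 26x + 2) ÷ lead(D) = 6x⁶ ÷ −x² = −6x⁴. Subtract (−6x⁴)·D = 6x⁶ − 30x⁵ − 6x⁴. Remainder: 8x⁵ − 35x⁴ − 29x³ − 31x² + 26x + 2.
Step 4: lead(8x⁵ − 35x⁴ − 29x³ − 31x² + 26x + 2) ÷ lead(D) = 8x⁵ ÷ −x² = −8x³. Subtract (−8x³)·D = 8x⁵ − 40x⁴ − 8x³. Remainder: 5x⁴ − 21x³ − 31x² + 26x + 2.
Step 5: lead(5x⁴ − 21x³ − 31x² + 26x + 2) ÷ lead(D) = 5x⁴ ÷ −x² = −5x². Subtract (−5x²)·D = 5x⁴ − 25x³ − 5x². Remainder: 4x³ − 26x² + 26x + 2.
Step 6: lead(4x³ − 26x² + 26x + 2) ÷ lead(D) = 4x³ ÷ −x² = −4x. Subtract (−4x)·D = 4x³ − 20x² − 4x. Remainder: −6x² + 30x + 2.
Step 7: lead(−6x² + 30x + 2) ÷ lead(D) = −6x² ÷ −x² = 6. Subtract (6)·D = −6x² + 30x + 6. Remainder: −4.

Q(x) = −6x⁶ + 6x⁵ − 6x⁴ − 8x³ − 5x² − 4x + 6; R(x) = −4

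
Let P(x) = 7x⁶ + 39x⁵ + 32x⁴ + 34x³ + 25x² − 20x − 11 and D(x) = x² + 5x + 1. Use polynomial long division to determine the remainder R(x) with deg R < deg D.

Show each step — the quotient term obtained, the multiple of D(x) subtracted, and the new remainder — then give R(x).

Step 1: lead(7x⁶ + 39x⁵ + 32x⁴ + 34x³ + 25x² − 20x − 11) ÷ lead(D) = 7x⁶ ÷ x² = 7x⁴. Subtract (7x⁴)·D = 7x⁶ + 35x⁵ + 7x⁴. Remainder: 4x⁵ + 25x⁴ + 34x³ + 25x² − 20x − 11.
Step 2: lead(4x⁵ + 25x⁴ + 34x³ + 25x² − 20x − 11) ÷ lead(D) = 4x⁵ ÷ x² = 4x³. Subtract (4x³)·D = 4x⁵ + 20x⁴ + 4x³. Remainder: 5x⁴ + 30x³ + 25x² − 20x − 11.
Step 3: lead(5x⁴ + 30x³ + 25x² − 20x − 11) ÷ lead(D) = 5x⁴ ÷ x² = 5x². Subtract (5x²)·D = 5x⁴ + 25x³ + 5x². Remainder: 5x³ + 20x² − 20x − 11.
Step 4: lead(5x³ + 20x² − 20x − 11) ÷ lead(D) = 5x³ ÷ x² = 5x. Subtract (5x)·D = 5x³ + 25x² + 5x. Remainder: −5x² − 25x − 11.
Step 5: lead(−5x² − 25x − 11) ÷ lead(D) = −5x² ÷ x² = −5. Subtract (−5)·D = −5x² − 25x − 5. Remainder: −6.

R(x) = −6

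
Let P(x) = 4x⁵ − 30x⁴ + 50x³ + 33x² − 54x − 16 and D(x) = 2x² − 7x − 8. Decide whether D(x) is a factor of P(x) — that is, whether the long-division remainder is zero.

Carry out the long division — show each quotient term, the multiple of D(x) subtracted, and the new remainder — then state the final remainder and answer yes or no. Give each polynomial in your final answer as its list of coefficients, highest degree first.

R = [0], so D(x) is a factor of P(x). yes

Step 1: lead(4x⁵ − 30x⁴ + 50x³ + 33x² − 54x − 16) ÷ lead(D) = 4x⁵ ÷ 2x² = 2x³. Subtract (2x³)·D = 4x⁵ − 14x⁴ − 16x³. Remainder: −16x⁴ + 66x³ + 33x² − 54x − 16.
Step 2: lead(−16x⁴ + 66x³ + 33x² − 54x − 16) ÷ lead(D) = −16x⁴ ÷ 2x² = −8x². Subtract (−8x²)·D = −16x⁴ + 56x³ + 64x². Remainder: 10x³ − 31x² − 54x − 16.
Step 3: lead(10x³ − 31x² − 54x − 16) ÷ lead(D) = 10x³ ÷ 2x² = 5x. Subtract (5x)·D = 10x³ − 35x² − 40x. Remainder: 4x² − 14x − 16.
Step 4: lead(4x² − 14x − 16) ÷ lead(D) = 4x² ÷ 2x² = 2. Subtract (2)·D = 4x² − 14x − 16. Remainder: 0.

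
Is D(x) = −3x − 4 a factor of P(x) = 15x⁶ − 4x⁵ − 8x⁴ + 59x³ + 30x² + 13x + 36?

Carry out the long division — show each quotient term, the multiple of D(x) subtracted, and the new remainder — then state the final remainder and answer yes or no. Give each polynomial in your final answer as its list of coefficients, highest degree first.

Step 1: lead(15x⁶ − 4x⁵ − 8x⁴ + 59x³ + 30x² + 13x + 36) ÷ lead(D) = 15x⁶ ÷ −3x = −5x⁵. Subtract (−5x⁵)·D = 15x⁶ + 20x⁵. Remainder: −24x⁵ − 8x⁴ + 59x³ + 30x² + 13x + 36.
Step 2: lead(−24x⁵ − 8x⁴ + 59x³ + 30x² + 13x + 36) ÷ lead(D) = −24x⁵ ÷ −3x = 8x⁴. Subtract (8x⁴)·D = −24x⁵ − 32x⁴. Remainder: 24x⁴ + 59x³ + 30x² + 13x + 36.
Step 3: lead(24x⁴ + 59x³ + 30x² + 13x + 36) ÷ lead(D) = 24x⁴ ÷ −3x = −8x³. Subtract (−8x³)·D = 24x⁴ + 32x³. Remainder: 27x³ + 30x² + 13x + 36.
Step 4: lead(27x³ + 30x² + 13x + 36) ÷ lead(D) = 27x³ ÷ −3x = −9x². Subtract (−9x²)·D = 27x³ + 36x². Remainder: −6x² + 13x + 36.
Step 5: lead(−6x² + 13x + 36) ÷ lead(D) = −6x² ÷ −3x = 2x. Subtract (2x)·D = −6x² − 8x. Remainder: 21x + 36.
Step 6: lead(21x + 36) ÷ lead(D) = 21x ÷ −3x = −7. Subtract (−7)·D = 21x + 28. Remainder: 8.

R = [8], so D(x) is not a factor of P(x). no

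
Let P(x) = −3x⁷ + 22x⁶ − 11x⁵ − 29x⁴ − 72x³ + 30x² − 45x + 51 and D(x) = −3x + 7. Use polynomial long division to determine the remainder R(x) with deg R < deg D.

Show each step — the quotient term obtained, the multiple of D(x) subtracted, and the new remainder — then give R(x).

Step 1: lead(−3x⁷ + 22x⁶ − 11x⁵ − 29x⁴ − 72x³ + 30x² − 45x + 51) ÷ lead(D) = −3x⁷ ÷ −3x = x⁶. Subtract (x⁶)·D = −3x⁷ + 7x⁶. Remainder: 15x⁶ − 11x⁵ − 29x⁴ − 72x³ + 30x² − 45x + 51.
Step 2: lead(15x⁶ − 11x⁵ − 29x⁴ − 72x³ + 30x² − 45x + 51) ÷ lead(D) = 15x⁶ ÷ −3x = −5x⁵. Subtract (−5x⁵)·D = 15x⁶ − 35x⁵. Remainder: 24x⁵ − 29x⁴ − 72x³ + 30x² − 45x + 51.
Step 3: lead(24x⁵ − 29x⁴ − 72x³ + 30x² − 45x + 51) ÷ lead(D) = 24x⁵ ÷ −3x = −8x⁴. Subtract (−8x⁴)·D = 24x⁵ − 56x⁴. Remainder: 27x⁴ − 72x³ + 30x² − 45x + 51.
Step 4: lead(27x⁴ − 72x³ + 30x² − 45x + 51) ÷ lead(D) = 27x⁴ ÷ −3x = −9x³. Subtract (−9x³)·D = 27x⁴ − 63x³. Remainder: −9x³ + 30x² − 45x + 51.
Step 5: lead(−9x³ + 30x² − 45x + 51) ÷ lead(D) = −9x³ ÷ −3x = 3x². Subtract (3x²)·D = −9x³ + 21x². Remainder: 9x² − 45x + 51.
Step 6: lead(9x² − 45x + 51) ÷ lead(D) = 9x² ÷ −3x = −3x. Subtract (−3x)·D = 9x² − 21x. Remainder: −24x + 51.
Step 7: lead(−24x + 51) ÷ lead(D) = −24x ÷ −3x = 8. Subtract (8)·D = −24x + 56. Remainder: −5.

R(x) = −5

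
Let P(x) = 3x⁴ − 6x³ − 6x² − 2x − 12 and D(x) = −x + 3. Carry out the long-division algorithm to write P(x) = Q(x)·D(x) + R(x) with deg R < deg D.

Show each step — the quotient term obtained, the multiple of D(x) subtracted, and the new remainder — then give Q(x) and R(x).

Step 1: lead(3x⁴ − 6x³ − 6x² − 2x − 12) ÷ lead(D) = 3x⁴ ÷ −x = −3x³. Subtract (−3x³)·D = 3x⁴ − 9x³. Remainder: 3x³ − 6x² − 2x − 12.
Step 2: lead(3x³ − 6x² − 2x − 12) ÷ lead(D) = 3x³ ÷ −x = −3x². Subtract (−3x²)·D = 3x³ − 9x². Remainder: 3x² − 2x − 12.
Step 3: lead(3x² − 2x − 12) ÷ lead(D) = 3x² ÷ −x = −3x. Subtract (−3x)·D = 3x² − 9x. Remainder: 7x − 12.
Step 4: lead(7x − 12) ÷ lead(D) = 7x ÷ −x = −7. Subtract (−7)·D = 7x − 21. Remainder: 9.

Q(x) = −3x³ − 3x² − 3x − 7; R(x) = 9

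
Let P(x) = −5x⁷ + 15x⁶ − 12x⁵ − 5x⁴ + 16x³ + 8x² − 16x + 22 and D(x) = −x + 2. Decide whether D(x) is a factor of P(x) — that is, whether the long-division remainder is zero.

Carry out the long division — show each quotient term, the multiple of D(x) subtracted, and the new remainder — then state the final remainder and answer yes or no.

R(x) = 6, so D(x) is not a factor of P(x). no

Step 1: lead(−5x⁷ + 15x⁶ − 12x⁵ − 5x⁴ + 16x³ + 8x² − 16x + 22) ÷ lead(D) = −5x⁷ ÷ −x = 5x⁶. Subtract (5x⁶)·D = −5x⁷ + 10x⁶. Remainder: 5x⁶ − 12x⁵ − 5x⁴ + 16x³ + 8x² − 16x + 22.
Step 2: lead(5x⁶ − 12x⁵ − 5x⁴ + 16x³ + 8x² − 16x + 22) ÷ lead(D) = 5x⁶ ÷ −x = −5x⁵. Subtract (−5x⁵)·D = 5x⁶ − 10x⁵. Remainder: −2x⁵ − 5x⁴ + 16x³ + 8x² − 16x + 22.
Step 3: lead(−2x⁵ − 5x⁴ + 16x³ + 8x² − 16x + 22) ÷ lead(D) = −2x⁵ ÷ −x = 2x⁴. Subtract (2x⁴)·D = −2x⁵ + 4x⁴. Remainder: −9x⁴ + 16x³ + 8x² − 16x + 22.
Step 4: lead(−9x⁴ + 16x³ + 8x² − 16x + 22) ÷ lead(D) = −9x⁴ ÷ −x = 9x³. Subtract (9x³)·D = −9x⁴ + 18x³. Remainder: −2x³ + 8x² − 16x + 22.
Step 5: lead(−2x³ + 8x² − 16x + 22) ÷ lead(D) = −2x³ ÷ −x = 2x². Subtract (2x²)·D = −2x³ + 4x². Remainder: 4x² − 16x + 22.
Step 6: lead(4x² − 16x + 22) ÷ lead(D) = 4x² ÷ −x = −4x. Subtract (−4x)·D = 4x² − 8x. Remainder: −8x + 22.
Step 7: lead(−8x + 22) ÷ lead(D) = −8x ÷ −x = 8. Subtract (8)·D = −8x + 16. Remainder: 6.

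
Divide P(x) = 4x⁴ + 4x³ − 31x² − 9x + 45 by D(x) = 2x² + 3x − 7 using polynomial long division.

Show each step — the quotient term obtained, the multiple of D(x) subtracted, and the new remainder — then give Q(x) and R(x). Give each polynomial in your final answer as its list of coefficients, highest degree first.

Step 1: lead(4x⁴ + 4x³ − 31x² − 9x + 45) ÷ lead(D) = 4x⁴ ÷ 2x² = 2x². Subtract (2x²)·D = 4x⁴ + 6x³ − 14x². Remainder: −2x³ − 17x² − 9x + 45.
Step 2: lead(−2x³ − 17x² − 9x + 45) ÷ lead(D) = −2x³ ÷ 2x² = −x. Subtract (−x)·D = −2x³ − 3x² + 7x. Remainder: −14x² − 16x + 45.
Step 3: lead(−14x² − 16x + 45) ÷ lead(D) = −14x² ÷ 2x² = −7. Subtract (−7)·D = −14x² − 21x + 49. Remainder: 5x − 4.

Q = [2, -1, -7]; R = [5, -4]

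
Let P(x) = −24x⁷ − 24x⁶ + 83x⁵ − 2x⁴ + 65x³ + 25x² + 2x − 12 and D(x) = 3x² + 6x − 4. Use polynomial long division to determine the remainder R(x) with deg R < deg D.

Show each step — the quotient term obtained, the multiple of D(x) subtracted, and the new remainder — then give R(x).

R(x) = 8

Step 1: lead(−24x⁷ − 24x⁶ + 83x⁵ − 2x⁴ + 65x³ + 25x² + 2x − 12) ÷ lead(D) = −24x⁷ ÷ 3x² = −8x⁵. Subtract (−8x⁵)·D = −24x⁷ − 48x⁶ + 32x⁵. Remainder: 24x⁶ + 51x⁵ − 2x⁴ + 65x³ + 25x² + 2x − 12.
Step 2: lead(24x⁶ + 51x⁵ − 2x⁴ + 65x³ + 25x² + 2x − 12) ÷ lead(D) = 24x⁶ ÷ 3x² = 8x⁴. Subtract (8x⁴)·D = 24x⁶ + 48x⁵ − 32x⁴. Remainder: 3x⁵ + 30x⁴ + 65x³ + 25x² + 2x − 12.
Step 3: lead(3x⁵ + 30x⁴ + 65x³ + 25x² + 2x − 12) ÷ lead(D) = 3x⁵ ÷ 3x² = x³. Subtract (x³)·D = 3x⁵ + 6x⁴ − 4x³. Remainder: 24x⁴ + 69x³ + 25x² + 2x − 12.
Step 4: lead(24x⁴ + 69x³ + 25x² + 2x − 12) ÷ lead(D) = 24x⁴ ÷ 3x² = 8x². Subtract (8x²)·D = 24x⁴ + 48x³ − 32x². Remainder: 21x³ + 57x² + 2x − 12.
Step 5: lead(21x³ + 57x² + 2x − 12) ÷ lead(D) = 21x³ ÷ 3x² = 7x. Subtract (7x)·D = 21x³ + 42x² − 28x. Remainder: 15x² + 30x − 12.
Step 6: lead(15x² + 30x − 12) ÷ lead(D) = 15x² ÷ 3x² = 5. Subtract (5)·D = 15x² + 30x − 20. Remainder: 8.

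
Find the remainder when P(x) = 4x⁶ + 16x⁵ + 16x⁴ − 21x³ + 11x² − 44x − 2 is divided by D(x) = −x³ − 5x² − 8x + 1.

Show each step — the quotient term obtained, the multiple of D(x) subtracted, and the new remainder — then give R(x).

R(x) = −7

Step 1: lead(4x⁶ + 16x⁵ + 16x⁴ − 21x³ + 11x² − 44x − 2) ÷ lead(D) = 4x⁶ ÷ −x³ = −4x³. Subtract (−4x³)·D = 4x⁶ + 20x⁵ + 32x⁴ − 4x³. Remainder: −4x⁵ − 16x⁴ − 17x³ + 11x² − 44x − 2.
Step 2: lead(−4x⁵ − 16x⁴ − 17x³ + 11x² − 44x − 2) ÷ lead(D) = −4x⁵ ÷ −x³ = 4x². Subtract (4x²)·D = −4x⁵ − 20x⁴ − 32x³ + 4x². Remainder: 4x⁴ + 15x³ + 7x² − 44x − 2.
Step 3: lead(4x⁴ + 15x³ + 7x² − 44x − 2) ÷ lead(D) = 4x⁴ ÷ −x³ = −4x. Subtract (−4x)·D = 4x⁴ + 20x³ + 32x² − 4x. Remainder: −5x³ − 25x² − 40x − 2.
Step 4: lead(−5x³ − 25x² − 40x − 2) ÷ lead(D) = −5x³ ÷ −x³ = 5. Subtract (5)·D = −5x³ − 25x² − 40x + 5. Remainder: −7.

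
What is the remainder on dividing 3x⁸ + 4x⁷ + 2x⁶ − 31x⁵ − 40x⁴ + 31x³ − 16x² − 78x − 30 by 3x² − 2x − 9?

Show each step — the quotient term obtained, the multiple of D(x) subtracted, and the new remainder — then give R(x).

R(x) = −3

Step 1: lead(3x⁸ + 4x⁷ + 2x⁶ − 31x⁵ − 40x⁴ + 31x³ − 16x² − 78x − 30) ÷ lead(D) = 3x⁸ ÷ 3x² = x⁶. Subtract (x⁶)·D = 3x⁸ − 2x⁷ − 9x⁶. Remainder: 6x⁷ + 11x⁶ − 31x⁵ − 40x⁴ + 31x³ − 16x² − 78x − 30.
Step 2: lead(6x⁷ + 11x⁶ − 31x⁵ − 40x⁴ + 31x³ − 16x² − 78x − 30) ÷ lead(D) = 6x⁷ ÷ 3x² = 2x⁵. Subtract (2x⁵)·D = 6x⁷ − 4x⁶ − 18x⁵. Remainder: 15x⁶ − 13x⁵ − 40x⁴ + 31x³ − 16x² − 78x − 30.
Step 3: lead(15x⁶ − 13x⁵ − 40x⁴ + 31x³ − 16x² − 78x − 30) ÷ lead(D) = 15x⁶ ÷ 3x² = 5x⁴. Subtract (5x⁴)·D = 15x⁶ − 10x⁵ − 45x⁴. Remainder: −3x⁵ + 5x⁴ + 31x³ − 16x² − 78x − 30.
Step 4: lead(−3x⁵ + 5x⁴ + 31x³ − 16x² − 78x − 30) ÷ lead(D) = −3x⁵ ÷ 3x² = −x³. Subtract (−x³)·D = −3x⁵ + 2x⁴ + 9x³. Remainder: 3x⁴ + 22x³ − 16x² − 78x − 30.
Step 5: lead(3x⁴ + 22x³ − 16x² − 78x − 30) ÷ lead(D) = 3x⁴ ÷ 3x² = x². Subtract (x²)·D = 3x⁴ − 2x³ − 9x². Remainder: 24x³ − 7x² − 78x − 30.
Step 6: lead(24x³ − 7x² − 78x − 30) ÷ lead(D) = 24x³ ÷ 3x² = 8x. Subtract (8x)·D = 24x³ − 16x² − 72x. Remainder: 9x² − 6x − 30.
Step 7: lead(9x² − 6x − 30) ÷ lead(D) = 9x² ÷ 3x² = 3. Subtract (3)·D = 9x² − 6x − 27. Remainder: −3.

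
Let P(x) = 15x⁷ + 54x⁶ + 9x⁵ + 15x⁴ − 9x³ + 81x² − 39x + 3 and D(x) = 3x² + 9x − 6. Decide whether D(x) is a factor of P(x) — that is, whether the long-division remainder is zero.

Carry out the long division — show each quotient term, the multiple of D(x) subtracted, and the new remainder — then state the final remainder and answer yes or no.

Step 1: lead(15x⁷ + 54x⁶ + 9x⁵ + 15x⁴ − 9x³ + 81x² − 39x + 3) ÷ lead(D) = 15x⁷ ÷ 3x² = 5x⁵. Subtract (5x⁵)·D = 15x⁷ + 45x⁶ − 30x⁵. Remainder: 9x⁶ + 39x⁵ + 15x⁴ − 9x³ + 81x² − 39x + 3.
Step 2: lead(9x⁶ + 39x⁵ + 15x⁴ − 9x³ + 81x² − 39x + 3) ÷ lead(D) = 9x⁶ ÷ 3x² = 3x⁴. Subtract (3x⁴)·D = 9x⁶ + 27x⁵ − 18x⁴. Remainder: 12x⁵ + 33x⁴ − 9x³ + 81x² − 39x + 3.
Step 3: lead(12x⁵ + 33x⁴ − 9x³ + 81x² − 39x + 3) ÷ lead(D) = 12x⁵ ÷ 3x² = 4x³. Subtract (4x³)·D = 12x⁵ + 36x⁴ − 24x³. Remainder: −3x⁴ + 15x³ + 81x² − 39x + 3.
Step 4: lead(−3x⁴ + 15x³ + 81x² − 39x + 3) ÷ lead(D) = −3x⁴ ÷ 3x² = −x². Subtract (−x²)·D = −3x⁴ − 9x³ + 6x². Remainder: 24x³ + 75x² − 39x + 3.
Step 5: lead(24x³ + 75x² − 39x + 3) ÷ lead(D) = 24x³ ÷ 3x² = 8x. Subtract (8x)·D = 24x³ + 72x² − 48x. Remainder: 3x² + 9x + 3.
Step 6: lead(3x² + 9x + 3) ÷ lead(D) = 3x² ÷ 3x² = 1. Subtract (1)·D = 3x² + 9x − 6. Remainder: 9.

R(x) = 9, so D(x) is not a factor of P(x). no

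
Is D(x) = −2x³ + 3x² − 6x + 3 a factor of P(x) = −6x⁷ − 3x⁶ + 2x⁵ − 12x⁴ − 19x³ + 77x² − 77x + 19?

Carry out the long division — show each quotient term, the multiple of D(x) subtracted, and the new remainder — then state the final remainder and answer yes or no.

R(x) = 2x² − 2x − 5, so D(x) is not a factor of P(x). no

Step 1: lead(−6x⁷ − 3x⁶ + 2x⁵ − 12x⁴ − 19x³ + 77x² − 77x + 19) ÷ lead(D) = −6x⁷ ÷ −2x³ = 3x⁴. Subtract (3x⁴)·D = −6x⁷ + 9x⁶ − 18x⁵ + 9x⁴. Remainder: −12x⁶ + 20x⁵ − 21x⁴ − 19x³ + 77x² − 77x + 19.
Step 2: lead(−12x⁶ + 20x⁵ − 21x⁴ − 19x³ + 77x² − 77x + 19) ÷ lead(D) = −12x⁶ ÷ −2x³ = 6x³. Subtract (6x³)·D = −12x⁶ + 18x⁵ − 36x⁴ + 18x³. Remainder: 2x⁵ + 15x⁴ − 37x³ + 77x² − 77x + 19.
Step 3: lead(2x⁵ + 15x⁴ − 37x³ + 77x² − 77x + 19) ÷ lead(D) = 2x⁵ ÷ −2x³ = −x². Subtract (−x²)·D = 2x⁵ − 3x⁴ + 6x³ − 3x². Remainder: 18x⁴ − 43x³ + 80x² − 77x + 19.
Step 4: lead(18x⁴ − 43x³ + 80x² − 77x + 19) ÷ lead(D) = 18x⁴ ÷ −2x³ = −9x. Subtract (−9x)·D = 18x⁴ − 27x³ + 54x² − 27x. Remainder: −16x³ + 26x² − 50x + 19.
Step 5: lead(−16x³ + 26x² − 50x + 19) ÷ lead(D) = −16x³ ÷ −2x³ = 8. Subtract (8)·D = −16x³ + 24x² − 48x + 24. Remainder: 2x² − 2x − 5.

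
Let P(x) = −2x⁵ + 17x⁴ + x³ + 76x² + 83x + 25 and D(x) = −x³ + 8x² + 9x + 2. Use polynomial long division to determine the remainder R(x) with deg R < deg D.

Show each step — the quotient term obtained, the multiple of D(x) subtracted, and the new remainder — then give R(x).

Step 1: lead(−2x⁵ + 17x⁴ + x³ + 76x² + 83x + 25) ÷ lead(D) = −2x⁵ ÷ −x³ = 2x². Subtract (2x²)·D = −2x⁵ + 16x⁴ + 18x³ + 4x². Remainder: x⁴ − 17x³ + 72x² + 83x + 25.
Step 2: lead(x⁴ − 17x³ + 72x² + 83x + 25) ÷ lead(D) = x⁴ ÷ −x³ = −x. Subtract (−x)·D = x⁴ − 8x³ − 9x² − 2x. Remainder: −9x³ + 81x² + 85x + 25.
Step 3: lead(−9x³ + 81x² + 85x + 25) ÷ lead(D) = −9x³ ÷ −x³ = 9. Subtract (9)·D = −9x³ + 72x² + 81x + 18. Remainder: 9x² + 4x + 7.

R(x) = 9x² + 4x + 7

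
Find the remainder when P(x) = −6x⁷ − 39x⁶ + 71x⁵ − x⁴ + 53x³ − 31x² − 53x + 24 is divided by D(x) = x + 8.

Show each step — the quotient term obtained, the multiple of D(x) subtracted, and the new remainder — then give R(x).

Step 1: lead(−6x⁷ − 39x⁶ + 71x⁵ − x⁴ + 53x³ − 31x² − 53x + 24) ÷ lead(D) = −6x⁷ ÷ x = −6x⁶. Subtract (−6x⁶)·D = −6x⁷ − 48x⁶. Remainder: 9x⁶ + 71x⁵ − x⁴ + 53x³ − 31x² − 53x + 24.
Step 2: lead(9x⁶ + 71x⁵ − x⁴ + 53x³ − 31x² − 53x + 24) ÷ lead(D) = 9x⁶ ÷ x = 9x⁵. Subtract (9x⁵)·D = 9x⁶ + 72x⁵. Remainder: −x⁵ − x⁴ + 53x³ − 31x² − 53x + 24.
Step 3: lead(−x⁵ − x⁴ + 53x³ − 31x² − 53x + 24) ÷ lead(D) = −x⁵ ÷ x = −x⁴. Subtract (−x⁴)·D = −x⁵ − 8x⁴. Remainder: 7x⁴ + 53x³ − 31x² − 53x + 24.
Step 4: lead(7x⁴ + 53x³ − 31x² − 53x + 24) ÷ lead(D) = 7x⁴ ÷ x = 7x³. Subtract (7x³)·D = 7x⁴ + 56x³. Remainder: −3x³ − 31x² − 53x + 24.
Step 5: lead(−3x³ − 31x² − 53x + 24) ÷ lead(D) = −3x³ ÷ x = −3x². Subtract (−3x²)·D = −3x³ − 24x². Remainder: −7x² − 53x + 24.
Step 6: lead(−7x² − 53x + 24) ÷ lead(D) = −7x² ÷ x = −7x. Subtract (−7x)·D = −7x² − 56x. Remainder: 3x + 24.
Step 7: lead(3x + 24) ÷ lead(D) = 3x ÷ x = 3. Subtract (3)·D = 3x + 24. Remainder: 0.

R(x) = 0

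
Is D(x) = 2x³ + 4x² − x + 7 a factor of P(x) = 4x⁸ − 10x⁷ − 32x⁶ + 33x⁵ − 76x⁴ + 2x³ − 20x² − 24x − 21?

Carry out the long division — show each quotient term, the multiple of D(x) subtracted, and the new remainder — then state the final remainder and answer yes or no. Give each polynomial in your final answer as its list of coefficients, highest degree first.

Step 1: lead(4x⁸ − 10x⁷ − 32x⁶ + 33x⁵ − 76x⁴ + 2x³ − 20x² − 24x − 21) ÷ lead(D) = 4x⁸ ÷ 2x³ = 2x⁵. Subtract (2x⁵)·D = 4x⁸ + 8x⁷ − 2x⁶ + 14x⁵. Remainder: −18x⁷ − 30x⁶ + 19x⁵ − 76x⁴ + 2x³ − 20x² − 24x − 21.
Step 2: lead(−18x⁷ − 30x⁶ + 19x⁵ − 76x⁴ + 2x³ − 20x² − 24x − 21) ÷ lead(D) = −18x⁷ ÷ 2x³ = −9x⁴. Subtract (−9x⁴)·D = −18x⁷ − 36x⁶ + 9x⁵ − 63x⁴. Remainder: 6x⁶ + 10x⁵ − 13x⁴ + 2x³ − 20x² − 24x − 21.
Step 3: lead(6x⁶ + 10x⁵ − 13x⁴ + 2x³ − 20x² − 24x − 21) ÷ lead(D) = 6x⁶ ÷ 2x³ = 3x³. Subtract (3x³)·D = 6x⁶ + 12x⁵ − 3x⁴ + 21x³. Remainder: −2x⁵ − 10x⁴ − 19x³ − 20x² − 24x − 21.
Step 4: lead(−2x⁵ − 10x⁴ − 19x³ − 20x² − 24x − 21) ÷ lead(D) = −2x⁵ ÷ 2x³ = −x². Subtract (−x²)·D = −2x⁵ − 4x⁴ + x³ − 7x². Remainder: −6x⁴ − 20x³ − 13x² − 24x − 21.
Step 5: lead(−6x⁴ − 20x³ − 13x² − 24x − 21) ÷ lead(D) = −6x⁴ ÷ 2x³ = −3x. Subtract (−3x)·D = −6x⁴ − 12x³ + 3x² − 21x. Remainder: −8x³ − 16x² − 3x − 21.
Step 6: lead(−8x³ − 16x² − 3x − 21) ÷ lead(D) = −8x³ ÷ 2x³ = −4. Subtract (−4)·D = −8x³ − 16x² + 4x − 28. Remainder: −7x + 7.

R = [-7, 7], so D(x) is not a factor of P(x). no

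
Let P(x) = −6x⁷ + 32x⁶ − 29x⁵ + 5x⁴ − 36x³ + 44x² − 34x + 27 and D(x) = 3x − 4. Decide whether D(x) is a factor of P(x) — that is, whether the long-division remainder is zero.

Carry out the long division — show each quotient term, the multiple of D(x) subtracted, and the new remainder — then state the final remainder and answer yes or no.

R(x) = 3, so D(x) is not a factor of P(x). no

Step 1: lead(−6x⁷ + 32x⁶ − 29x⁵ + 5x⁴ − 36x³ + 44x² − 34x + 27) ÷ lead(D) = −6x⁷ ÷ 3x = −2x⁶. Subtract (−2x⁶)·D = −6x⁷ + 8x⁶. Remainder: 24x⁶ − 29x⁵ + 5x⁴ − 36x³ + 44x² − 34x + 27.
Step 2: lead(24x⁶ − 29x⁵ + 5x⁴ − 36x³ + 44x² − 34x + 27) ÷ lead(D) = 24x⁶ ÷ 3x = 8x⁵. Subtract (8x⁵)·D = 24x⁶ − 32x⁵. Remainder: 3x⁵ + 5x⁴ − 36x³ + 44x² − 34x + 27.
Step 3: lead(3x⁵ + 5x⁴ − 36x³ + 44x² − 34x + 27) ÷ lead(D) = 3x⁵ ÷ 3x = x⁴. Subtract (x⁴)·D = 3x⁵ − 4x⁴. Remainder: 9x⁴ − 36x³ + 44x² − 34x + 27.
Step 4: lead(9x⁴ − 36x³ + 44x² − 34x + 27) ÷ lead(D) = 9x⁴ ÷ 3x = 3x³. Subtract (3x³)·D = 9x⁴ − 12x³. Remainder: −24x³ + 44x² − 34x + 27.
Step 5: lead(−24x³ + 44x² − 34x + 27) ÷ lead(D) = −24x³ ÷ 3x = −8x². Subtract (−8x²)·D = −24x³ + 32x². Remainder: 12x² − 34x + 27.
Step 6: lead(12x² − 34x + 27) ÷ lead(D) = 12x² ÷ 3x = 4x. Subtract (4x)·D = 12x² − 16x. Remainder: −18x + 27.
Step 7: lead(−18x + 27) ÷ lead(D) = −18x ÷ 3x = −6. Subtract (−6)·D = −18x + 24. Remainder: 3.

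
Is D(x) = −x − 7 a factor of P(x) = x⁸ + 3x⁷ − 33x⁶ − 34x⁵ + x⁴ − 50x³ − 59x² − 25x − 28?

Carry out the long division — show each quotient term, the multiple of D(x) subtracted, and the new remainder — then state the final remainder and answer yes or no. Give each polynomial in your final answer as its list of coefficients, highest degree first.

R = [0], so D(x) is a factor of P(x). yes

Step 1: lead(x⁸ + 3x⁷ − 33x⁶ − 34x⁵ + x⁴ − 50x³ − 59x² − 25x − 28) ÷ lead(D) = x⁸ ÷ −x = −x⁷. Subtract (−x⁷)·D = x⁸ + 7x⁷. Remainder: −4x⁷ − 33x⁶ − 34x⁵ + x⁴ − 50x³ − 59x² − 25x − 28.
Step 2: lead(−4x⁷ − 33x⁶ − 34x⁵ + x⁴ − 50x³ − 59x² − 25x − 28) ÷ lead(D) = −4x⁷ ÷ −x = 4x⁶. Subtract (4x⁶)·D = −4x⁷ − 28x⁶. Remainder: −5x⁶ − 34x⁵ + x⁴ − 50x³ − 59x² − 25x − 28.
Step 3: lead(−5x⁶ − 34x⁵ + x⁴ − 50x³ − 59x² − 25x − 28) ÷ lead(D) = −5x⁶ ÷ −x = 5x⁵. Subtract (5x⁵)·D = −5x⁶ − 35x⁵. Remainder: x⁵ + x⁴ − 50x³ − 59x² − 25x − 28.
Step 4: lead(x⁵ + x⁴ − 50x³ − 59x² − 25x − 28) ÷ lead(D) = x⁵ ÷ −x = −x⁴. Subtract (−x⁴)·D = x⁵ + 7x⁴. Remainder: −6x⁴ − 50x³ − 59x² − 25x − 28.
Step 5: lead(−6x⁴ − 50x³ − 59x² − 25x − 28) ÷ lead(D) = −6x⁴ ÷ −x = 6x³. Subtract (6x³)·D = −6x⁴ − 42x³. Remainder: −8x³ − 59x² − 25x − 28.
Step 6: lead(−8x³ − 59x² − 25x − 28) ÷ lead(D) = −8x³ ÷ −x = 8x². Subtract (8x²)·D = −8x³ − 56x². Remainder: −3x² − 25x − 28.
Step 7: lead(−3x² − 25x − 28) ÷ lead(D) = −3x² ÷ −x = 3x. Subtract (3x)·D = −3x² − 21x. Remainder: −4x − 28.
Step 8: lead(−4x − 28) ÷ lead(D) = −4x ÷ −x = 4. Subtract (4)·D = −4x − 28. Remainder: 0.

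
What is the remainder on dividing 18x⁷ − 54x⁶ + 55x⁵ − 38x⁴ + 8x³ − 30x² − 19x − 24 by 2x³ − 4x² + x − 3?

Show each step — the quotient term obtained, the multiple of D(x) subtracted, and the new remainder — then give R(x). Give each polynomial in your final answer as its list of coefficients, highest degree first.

Step 1: lead(18x⁷ − 54x⁶ + 55x⁵ − 38x⁴ + 8x³ − 30x² − 19x − 24) ÷ lead(D) = 18x⁷ ÷ 2x³ = 9x⁴. Subtract (9x⁴)·D = 18x⁷ − 36x⁶ + 9x⁵ − 27x⁴. Remainder: −18x⁶ + 46x⁵ − 11x⁴ + 8x³ − 30x² − 19x − 24.
Step 2: lead(−18x⁶ + 46x⁵ − 11x⁴ + 8x³ − 30x² − 19x − 24) ÷ lead(D) = −18x⁶ ÷ 2x³ = −9x³. Subtract (−9x³)·D = −18x⁶ + 36x⁵ − 9x⁴ + 27x³. Remainder: 10x⁵ − 2x⁴ − 19x³ − 30x² − 19x − 24.
Step 3: lead(10x⁵ − 2x⁴ − 19x³ − 30x² − 19x − 24) ÷ lead(D) = 10x⁵ ÷ 2x³ = 5x². Subtract (5x²)·D = 10x⁵ − 20x⁴ + 5x³ − 15x². Remainder: 18x⁴ − 24x³ − 15x² − 19x − 24.
Step 4: lead(18x⁴ − 24x³ − 15x² − 19x − 24) ÷ lead(D) = 18x⁴ ÷ 2x³ = 9x. Subtract (9x)·D = 18x⁴ − 36x³ + 9x² − 27x. Remainder: 12x³ − 24x² + 8x − 24.
Step 5: lead(12x³ − 24x² + 8x − 24) ÷ lead(D) = 12x³ ÷ 2x³ = 6. Subtract (6)·D = 12x³ − 24x² + 6x − 18. Remainder: 2x − 6.

R = [2, -6]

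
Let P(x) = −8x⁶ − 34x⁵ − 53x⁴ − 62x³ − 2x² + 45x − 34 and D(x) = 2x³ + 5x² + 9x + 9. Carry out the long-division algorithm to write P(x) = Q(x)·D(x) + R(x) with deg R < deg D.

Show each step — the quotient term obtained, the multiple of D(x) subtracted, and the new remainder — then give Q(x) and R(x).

Q(x) = −4x³ − 7x² + 9x − 4; R(x) = 2

Step 1: lead(−8x⁶ − 34x⁵ − 53x⁴ − 62x³ − 2x² + 45x − 34) ÷ lead(D) = −8x⁶ ÷ 2x³ = −4x³. Subtract (−4x³)·D = −8x⁶ − 20x⁵ − 36x⁴ − 36x³. Remainder: −14x⁵ − 17x⁴ − 26x³ − 2x² + 45x − 34.
Step 2: lead(−14x⁵ − 17x⁴ − 26x³ − 2x² + 45x − 34) ÷ lead(D) = −14x⁵ ÷ 2x³ = −7x². Subtract (−7x²)·D = −14x⁵ − 35x⁴ − 63x³ − 63x². Remainder: 18x⁴ + 37x³ + 61x² + 45x − 34.
Step 3: lead(18x⁴ + 37x³ + 61x² + 45x − 34) ÷ lead(D) = 18x⁴ ÷ 2x³ = 9x. Subtract (9x)·D = 18x⁴ + 45x³ + 81x² + 81x. Remainder: −8x³ − 20x² − 36x − 34.
Step 4: lead(−8x³ − 20x² − 36x − 34) ÷ lead(D) = −8x³ ÷ 2x³ = −4. Subtract (−4)·D = −8x³ − 20x² − 36x − 36. Remainder: 2.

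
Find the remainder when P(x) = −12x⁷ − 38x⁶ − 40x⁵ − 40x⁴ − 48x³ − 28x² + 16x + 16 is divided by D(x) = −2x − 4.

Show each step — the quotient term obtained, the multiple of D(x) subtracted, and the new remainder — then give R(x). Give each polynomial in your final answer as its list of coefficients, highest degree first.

R = [0]

Step 1: lead(−12x⁷ − 38x⁶ − 40x⁵ − 40x⁴ − 48x³ − 28x² + 16x + 16) ÷ lead(D) = −12x⁷ ÷ −2x = 6x⁶. Subtract (6x⁶)·D = −12x⁷ − 24x⁶. Remainder: −14x⁶ − 40x⁵ − 40x⁴ − 48x³ − 28x² + 16x + 16.
Step 2: lead(−14x⁶ − 40x⁵ − 40x⁴ − 48x³ − 28x² + 16x + 16) ÷ lead(D) = −14x⁶ ÷ −2x = 7x⁵. Subtract (7x⁵)·D = −14x⁶ − 28x⁵. Remainder: −12x⁵ − 40x⁴ − 48x³ − 28x² + 16x + 16.
Step 3: lead(−12x⁵ − 40x⁴ − 48x³ − 28x² + 16x + 16) ÷ lead(D) = −12x⁵ ÷ −2x = 6x⁴. Subtract (6x⁴)·D = −12x⁵ − 24x⁴. Remainder: −16x⁴ − 48x³ − 28x² + 16x + 16.
Step 4: lead(−16x⁴ − 48x³ − 28x² + 16x + 16) ÷ lead(D) = −16x⁴ ÷ −2x = 8x³. Subtract (8x³)·D = −16x⁴ − 32x³. Remainder: −16x³ − 28x² + 16x + 16.
Step 5: lead(−16x³ − 28x² + 16x + 16) ÷ lead(D) = −16x³ ÷ −2x = 8x². Subtract (8x²)·D = −16x³ − 32x². Remainder: 4x² + 16x + 16.
Step 6: lead(4x² + 16x + 16) ÷ lead(D) = 4x² ÷ −2x = −2x. Subtract (−2x)·D = 4x² + 8x. Remainder: 8x + 16.
Step 7: lead(8x + 16) ÷ lead(D) = 8x ÷ −2x = −4. Subtract (−4)·D = 8x + 16. Remainder: 0.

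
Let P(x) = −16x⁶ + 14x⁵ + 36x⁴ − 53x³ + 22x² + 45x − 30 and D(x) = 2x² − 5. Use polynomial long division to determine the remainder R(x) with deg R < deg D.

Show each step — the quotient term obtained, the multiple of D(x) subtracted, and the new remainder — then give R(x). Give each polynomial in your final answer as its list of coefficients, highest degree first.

R = [0]

Step 1: lead(−16x⁶ + 14x⁵ + 36x⁴ − 53x³ + 22x² + 45x − 30) ÷ lead(D) = −16x⁶ ÷ 2x² = −8x⁴. Subtract (−8x⁴)·D = −16x⁶ + 40x⁴. Remainder: 14x⁵ − 4x⁴ − 53x³ + 22x² + 45x − 30.
Step 2: lead(14x⁵ − 4x⁴ − 53x³ + 22x² + 45x − 30) ÷ lead(D) = 14x⁵ ÷ 2x² = 7x³. Subtract (7x³)·D = 14x⁵ − 35x³. Remainder: −4x⁴ − 18x³ + 22x² + 45x − 30.
Step 3: lead(−4x⁴ − 18x³ + 22x² + 45x − 30) ÷ lead(D) = −4x⁴ ÷ 2x² = −2x². Subtract (−2x²)·D = −4x⁴ + 10x². Remainder: −18x³ + 12x² + 45x − 30.
Step 4: lead(−18x³ + 12x² + 45x − 30) ÷ lead(D) = −18x³ ÷ 2x² = −9x. Subtract (−9x)·D = −18x³ + 45x. Remainder: 12x² − 30.
Step 5: lead(12x² − 30) ÷ lead(D) = 12x² ÷ 2x² = 6. Subtract (6)·D = 12x² − 30. Remainder: 0.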